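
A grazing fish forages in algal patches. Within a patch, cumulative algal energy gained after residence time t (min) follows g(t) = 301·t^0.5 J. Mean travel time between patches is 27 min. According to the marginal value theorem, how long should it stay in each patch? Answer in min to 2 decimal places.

27.00 min

By the marginal value theorem, leave when the instantaneous gain rate g'(t) equals the habitat-wide average g(t)/(T + t).
g'(t) = 0.5·301·t^-0.5. Setting 0.5·301·t^-0.5 = 301·t^0.5/(27+t) gives 0.5(27+t) = t, so 0.50·t = 0.5×27.
t* = 0.5×27/0.50 = 27 min.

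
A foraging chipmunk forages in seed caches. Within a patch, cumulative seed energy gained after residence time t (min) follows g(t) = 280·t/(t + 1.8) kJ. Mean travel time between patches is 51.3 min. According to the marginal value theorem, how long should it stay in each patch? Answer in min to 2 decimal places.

9.61 min

By the marginal value theorem, leave when the instantaneous gain rate g'(t) equals the habitat-wide average g(t)/(T + t).
g'(t) = 280·1.8/(t + 1.8)². Setting 280·1.8/(t+1.8)² = 280t/[(t+1.8)(51.3+t)] gives 1.8(51.3+t) = t(t+1.8), so t² = 1.8×51.3 = 92.34.
t* = √92.34 = 9.609 min.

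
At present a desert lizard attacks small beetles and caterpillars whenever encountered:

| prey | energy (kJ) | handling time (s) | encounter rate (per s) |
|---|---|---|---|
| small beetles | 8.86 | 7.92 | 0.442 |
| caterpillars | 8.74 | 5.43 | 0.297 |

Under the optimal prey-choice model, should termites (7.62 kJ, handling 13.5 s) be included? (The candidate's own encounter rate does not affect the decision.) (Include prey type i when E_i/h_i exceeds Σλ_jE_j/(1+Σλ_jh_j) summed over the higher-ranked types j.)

No

Current rate: (0.442×8.86 + 0.297×8.74)/(1 + 0.442×7.92 + 0.297×5.43) = 1.065 kJ/s.
Profitability of termites: 7.62/13.5 = 0.5644 kJ/s.
Since 0.5644 < R, time spent handling termites is better spent searching.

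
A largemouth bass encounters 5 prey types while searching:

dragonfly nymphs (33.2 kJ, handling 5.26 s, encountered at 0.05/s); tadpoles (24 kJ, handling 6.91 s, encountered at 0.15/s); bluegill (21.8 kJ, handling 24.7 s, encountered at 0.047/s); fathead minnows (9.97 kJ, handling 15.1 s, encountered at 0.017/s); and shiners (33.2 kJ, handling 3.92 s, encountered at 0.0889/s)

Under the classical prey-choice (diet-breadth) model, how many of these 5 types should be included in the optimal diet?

Profitabilities (E/h, kJ/s): shiners 8.47, dragonfly nymphs 6.31, tadpoles 3.47, bluegill 0.883, fathead minnows 0.66. Add prey in this order while the next type's profitability exceeds the intake rate on those already taken.
Rate on top 1: 2.189. dragonfly nymphs: 6.31 > 2.189 → include.
Rate on top 2: 2.862. tadpoles: 3.47 > 2.862 → include.
Rate on top 3: 3.101. bluegill: 0.883 < 3.101 → exclude; stop.
Optimal diet: shiners, dragonfly nymphs, tadpoles — 3 of 5 types.

3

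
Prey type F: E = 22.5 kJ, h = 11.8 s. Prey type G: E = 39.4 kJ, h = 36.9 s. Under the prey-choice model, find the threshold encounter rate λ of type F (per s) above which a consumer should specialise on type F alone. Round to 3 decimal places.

0.108 per s

The zero-one rule: include type G iff E₂/h₂ > λE₁/(1+λh₁). Equality gives the switch point.
λE₁h₂ = E₂ + λE₂h₁ ⇒ λ = E₂/(E₁h₂ − E₂h₁) = 39.4/(830.2 − 464.9) = 0.1078 per s.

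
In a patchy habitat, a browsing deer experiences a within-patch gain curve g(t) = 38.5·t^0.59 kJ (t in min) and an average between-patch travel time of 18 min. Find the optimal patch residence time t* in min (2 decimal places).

Optimal t* satisfies g'(t*) = g(t*)/(T + t*).
g'(t) = 0.59·38.5·t^-0.41. Setting 0.59·38.5·t^-0.41 = 38.5·t^0.59/(18+t) gives 0.59(18+t) = t, so 0.41·t = 0.59×18.
t* = 0.59×18/0.41 = 25.9 min.

25.90 min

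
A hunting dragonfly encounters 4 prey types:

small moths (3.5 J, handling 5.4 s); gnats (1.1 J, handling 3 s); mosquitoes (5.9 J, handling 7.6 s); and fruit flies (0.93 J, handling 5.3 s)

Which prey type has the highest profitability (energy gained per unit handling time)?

mosquitoes

Profitability E/h (J/s): small moths = 3.5/5.4 = 0.648, gnats = 1.1/3 = 0.367, mosquitoes = 5.9/7.6 = 0.776, fruit flies = 0.93/5.3 = 0.175.
Ranked: mosquitoes > small moths > gnats > fruit flies.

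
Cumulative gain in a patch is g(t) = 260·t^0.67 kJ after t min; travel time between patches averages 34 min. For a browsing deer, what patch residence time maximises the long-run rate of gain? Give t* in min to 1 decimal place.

Optimal t* satisfies g'(t*) = g(t*)/(T + t*).
g'(t) = 0.67·260·t^-0.33. Setting 0.67·260·t^-0.33 = 260·t^0.67/(34+t) gives 0.67(34+t) = t, so 0.33·t = 0.67×34.
t* = 0.67×34/0.33 = 69.03 min.

69.0 min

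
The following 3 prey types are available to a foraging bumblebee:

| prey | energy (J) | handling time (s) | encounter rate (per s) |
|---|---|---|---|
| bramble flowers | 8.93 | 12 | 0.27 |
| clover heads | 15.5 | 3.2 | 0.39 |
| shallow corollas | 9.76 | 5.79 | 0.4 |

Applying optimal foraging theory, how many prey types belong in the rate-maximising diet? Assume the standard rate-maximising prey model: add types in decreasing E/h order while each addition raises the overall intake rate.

Rank by E/h (J/s): clover heads 4.84, shallow corollas 1.69, bramble flowers 0.744. Include each in turn until the next type's E/h falls below the running intake rate.
Rate on top 1: 2.689. shallow corollas: 1.69 < 2.689 → exclude; stop.
Optimal diet: clover heads — 1 of 3 types.

1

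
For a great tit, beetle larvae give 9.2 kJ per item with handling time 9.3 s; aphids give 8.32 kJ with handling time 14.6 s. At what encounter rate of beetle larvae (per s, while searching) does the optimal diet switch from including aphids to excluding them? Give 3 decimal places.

The zero-one rule: include aphids iff E₂/h₂ > λE₁/(1+λh₁). Equality gives the switch point.
λE₁h₂ = E₂ + λE₂h₁ ⇒ λ = E₂/(E₁h₂ − E₂h₁) = 8.32/(134.3 − 77.38) = 0.1461 per s.

0.146 per s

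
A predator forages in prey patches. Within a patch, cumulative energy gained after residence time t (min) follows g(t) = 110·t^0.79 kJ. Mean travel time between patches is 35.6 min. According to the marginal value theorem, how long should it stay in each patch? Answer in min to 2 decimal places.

By the marginal value theorem, leave when the instantaneous gain rate g'(t) equals the habitat-wide average g(t)/(T + t).
g'(t) = 0.79·110·t^-0.21. Setting 0.79·110·t^-0.21 = 110·t^0.79/(35.6+t) gives 0.79(35.6+t) = t, so 0.21·t = 0.79×35.6.
t* = 0.79×35.6/0.21 = 133.9 min.

133.92 min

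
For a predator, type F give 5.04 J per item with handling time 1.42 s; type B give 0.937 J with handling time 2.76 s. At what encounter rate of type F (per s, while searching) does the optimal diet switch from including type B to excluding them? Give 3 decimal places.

At the threshold, the rate on type F alone equals the profitability of type B: λ·5.04/(1 + λ·1.42) = 0.937/2.76 = 0.3395.
Rearranging, λ(5.04 − 0.3395×1.42) = 0.3395, so λ = 0.3395/4.558 = 0.07448 per s.

0.074 per s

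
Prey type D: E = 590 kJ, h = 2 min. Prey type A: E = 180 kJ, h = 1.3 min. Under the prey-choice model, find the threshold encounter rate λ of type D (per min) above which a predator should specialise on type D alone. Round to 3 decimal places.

0.442 per min

Drop type A once their profitability E₂/h₂ falls below the rate achievable on type D alone: E₂/h₂ = λE₁/(1 + λh₁).
Solve for λ: λE₁h₂ = E₂(1 + λh₁) → λ(E₁h₂ − E₂h₁) = E₂ → λ = E₂/(E₁h₂ − E₂h₁).
λ = 180/(590×1.3 − 180×2) = 180/407 = 0.4423 per min.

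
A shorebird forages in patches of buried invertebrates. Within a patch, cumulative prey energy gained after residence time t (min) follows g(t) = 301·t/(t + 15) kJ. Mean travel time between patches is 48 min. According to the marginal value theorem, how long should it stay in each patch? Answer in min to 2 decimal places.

Optimal t* satisfies g'(t*) = g(t*)/(T + t*).
g'(t) = 301·15/(t + 15)². Setting 301·15/(t+15)² = 301t/[(t+15)(48+t)] gives 15(48+t) = t(t+15), so t² = 15×48 = 720.
t* = √720 = 26.83 min.

26.83 min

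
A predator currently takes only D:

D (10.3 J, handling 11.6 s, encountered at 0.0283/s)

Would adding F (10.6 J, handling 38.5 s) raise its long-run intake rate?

On D alone, R = ΣλE/(1+Σλh) = 0.2915/1.328 = 0.2194 J/s.
F: E/h = 10.6/38.5 = 0.2753 J/s.
0.2753 > 0.2194, so adding F raises the average — include it.

Yes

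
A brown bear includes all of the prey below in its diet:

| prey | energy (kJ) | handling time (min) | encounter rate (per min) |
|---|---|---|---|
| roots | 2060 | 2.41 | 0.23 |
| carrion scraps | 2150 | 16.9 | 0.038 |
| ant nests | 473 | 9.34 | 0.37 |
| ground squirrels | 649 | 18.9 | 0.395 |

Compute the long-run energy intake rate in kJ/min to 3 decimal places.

75.231 kJ/min

R = Σλ_iE_i / (1 + Σλ_ih_i)
Numerator: 0.23×2060 + 0.038×2150 + 0.37×473 + 0.395×649 = 986.9
Denominator: 1 + 0.23×2.41 + 0.038×16.9 + 0.37×9.34 + 0.395×18.9 = 13.12
R = 986.9/13.12 = 75.23 kJ/min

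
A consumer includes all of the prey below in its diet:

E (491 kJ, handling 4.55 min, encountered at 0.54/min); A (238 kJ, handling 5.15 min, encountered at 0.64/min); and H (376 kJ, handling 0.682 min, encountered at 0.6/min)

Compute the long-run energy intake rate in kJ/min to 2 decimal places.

Energy encountered per unit search time: 0.54×491 + 0.64×238 + 0.6×376 = 643.1 kJ/min.
Handling time per unit search time: 0.54×4.55 + 0.64×5.15 + 0.6×0.682 = 6.162.
Rate = 643.1/(1 + 6.162) = 89.79 kJ/min.

89.79 kJ/min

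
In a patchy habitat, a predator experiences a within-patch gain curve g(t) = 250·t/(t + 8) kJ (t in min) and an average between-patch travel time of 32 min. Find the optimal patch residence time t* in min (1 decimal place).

16.0 min

Optimal t* satisfies g'(t*) = g(t*)/(T + t*).
g'(t) = 250·8/(t + 8)². Setting 250·8/(t+8)² = 250t/[(t+8)(32+t)] gives 8(32+t) = t(t+8), so t² = 8×32 = 256.
t* = √256 = 16 min.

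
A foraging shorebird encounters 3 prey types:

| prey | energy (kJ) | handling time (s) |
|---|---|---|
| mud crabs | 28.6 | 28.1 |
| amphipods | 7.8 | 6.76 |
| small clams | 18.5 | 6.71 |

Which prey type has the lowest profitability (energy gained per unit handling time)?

mud crabs

Profitability E/h (kJ/s): mud crabs = 28.6/28.1 = 1.02, amphipods = 7.8/6.76 = 1.15, small clams = 18.5/6.71 = 2.76.
Ranked: small clams > amphipods > mud crabs.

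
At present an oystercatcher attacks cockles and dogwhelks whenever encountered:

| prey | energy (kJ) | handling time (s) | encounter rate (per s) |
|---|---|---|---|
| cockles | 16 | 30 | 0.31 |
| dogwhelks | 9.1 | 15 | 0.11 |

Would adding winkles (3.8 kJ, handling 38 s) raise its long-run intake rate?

No

Current rate: (0.31×16 + 0.11×9.1)/(1 + 0.31×30 + 0.11×15) = 0.4988 kJ/s.
Profitability of winkles: 3.8/38 = 0.1 kJ/s.
0.1 < 0.4988, so adding winkles would lower the average — exclude it.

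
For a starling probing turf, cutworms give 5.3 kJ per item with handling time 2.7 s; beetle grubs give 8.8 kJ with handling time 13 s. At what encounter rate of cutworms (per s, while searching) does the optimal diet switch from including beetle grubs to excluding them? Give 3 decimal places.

0.195 per s

The zero-one rule: include beetle grubs iff E₂/h₂ > λE₁/(1+λh₁). Equality gives the switch point.
λE₁h₂ = E₂ + λE₂h₁ ⇒ λ = E₂/(E₁h₂ − E₂h₁) = 8.8/(68.9 − 23.76) = 0.1949 per s.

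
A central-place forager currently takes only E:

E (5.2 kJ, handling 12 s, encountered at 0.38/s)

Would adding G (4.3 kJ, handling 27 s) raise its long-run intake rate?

No

Current rate: (0.38×5.2)/(1 + 0.38×12) = 0.3554 kJ/s.
Profitability of G: 4.3/27 = 0.1593 kJ/s.
Since 0.1593 < R, time spent handling G is better spent searching.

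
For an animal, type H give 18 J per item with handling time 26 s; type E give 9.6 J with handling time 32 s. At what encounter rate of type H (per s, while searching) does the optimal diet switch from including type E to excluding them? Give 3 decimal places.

0.029 per s

At the threshold, the rate on type H alone equals the profitability of type E: λ·18/(1 + λ·26) = 9.6/32 = 0.3.
Rearranging, λ(18 − 0.3×26) = 0.3, so λ = 0.3/10.2 = 0.02941 per s.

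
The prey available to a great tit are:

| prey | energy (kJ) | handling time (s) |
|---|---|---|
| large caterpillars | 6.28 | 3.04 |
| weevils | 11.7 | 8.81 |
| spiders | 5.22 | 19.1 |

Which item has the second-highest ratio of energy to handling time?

Profitability E/h (kJ/s): large caterpillars = 6.28/3.04 = 2.07, weevils = 11.7/8.81 = 1.33, spiders = 5.22/19.1 = 0.273.
Ranked: large caterpillars > weevils > spiders.

weevils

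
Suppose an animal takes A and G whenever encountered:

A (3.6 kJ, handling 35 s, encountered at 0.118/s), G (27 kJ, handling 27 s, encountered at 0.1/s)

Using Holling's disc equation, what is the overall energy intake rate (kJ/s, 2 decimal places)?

0.40 kJ/s

Energy encountered per unit search time: 0.118×3.6 + 0.1×27 = 3.125 kJ/s.
Handling time per unit search time: 0.118×35 + 0.1×27 = 6.83.
Rate = 3.125/(1 + 6.83) = 0.3991 kJ/s.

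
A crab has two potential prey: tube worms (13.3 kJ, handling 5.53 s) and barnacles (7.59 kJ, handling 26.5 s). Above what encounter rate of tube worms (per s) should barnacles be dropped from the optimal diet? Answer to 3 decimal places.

0.024 per s

Drop barnacles once their profitability E₂/h₂ falls below the rate achievable on tube worms alone: E₂/h₂ = λE₁/(1 + λh₁).
Solve for λ: λE₁h₂ = E₂(1 + λh₁) → λ(E₁h₂ − E₂h₁) = E₂ → λ = E₂/(E₁h₂ − E₂h₁).
λ = 7.59/(13.3×26.5 − 7.59×5.53) = 7.59/310.5 = 0.02445 per s.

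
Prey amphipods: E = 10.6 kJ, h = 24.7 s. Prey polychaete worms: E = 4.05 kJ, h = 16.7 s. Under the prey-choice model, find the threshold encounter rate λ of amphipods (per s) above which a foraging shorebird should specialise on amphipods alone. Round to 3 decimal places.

Drop polychaete worms once their profitability E₂/h₂ falls below the rate achievable on amphipods alone: E₂/h₂ = λE₁/(1 + λh₁).
Solve for λ: λE₁h₂ = E₂(1 + λh₁) → λ(E₁h₂ − E₂h₁) = E₂ → λ = E₂/(E₁h₂ − E₂h₁).
λ = 4.05/(10.6×16.7 − 4.05×24.7) = 4.05/76.98 = 0.05261 per s.

0.053 per s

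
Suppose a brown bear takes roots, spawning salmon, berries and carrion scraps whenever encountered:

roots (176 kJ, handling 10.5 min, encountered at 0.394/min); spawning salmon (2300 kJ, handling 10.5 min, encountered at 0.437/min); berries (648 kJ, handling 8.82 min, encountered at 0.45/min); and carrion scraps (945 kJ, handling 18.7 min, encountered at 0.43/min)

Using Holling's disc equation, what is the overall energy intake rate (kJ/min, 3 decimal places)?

R = (0.394×176 + 0.437×2300 + 0.45×648 + 0.43×945) / (1 + 0.394×10.5 + 0.437×10.5 + 0.45×8.82 + 0.43×18.7) = 1772/21.74 = 81.54 kJ/min.

81.544 kJ/min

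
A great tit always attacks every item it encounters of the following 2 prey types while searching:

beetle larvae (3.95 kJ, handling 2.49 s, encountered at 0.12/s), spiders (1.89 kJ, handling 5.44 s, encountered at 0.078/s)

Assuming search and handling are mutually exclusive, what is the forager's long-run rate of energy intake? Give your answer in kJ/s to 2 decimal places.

0.36 kJ/s

R = Σλ_iE_i / (1 + Σλ_ih_i)
Numerator: 0.12×3.95 + 0.078×1.89 = 0.6214
Denominator: 1 + 0.12×2.49 + 0.078×5.44 = 1.723
R = 0.6214/1.723 = 0.3606 kJ/s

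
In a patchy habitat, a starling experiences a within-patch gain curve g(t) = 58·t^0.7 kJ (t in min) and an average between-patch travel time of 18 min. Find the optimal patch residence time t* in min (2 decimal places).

By the marginal value theorem, leave when the instantaneous gain rate g'(t) equals the habitat-wide average g(t)/(T + t).
g'(t) = 0.7·58·t^-0.3. Setting 0.7·58·t^-0.3 = 58·t^0.7/(18+t) gives 0.7(18+t) = t, so 0.30·t = 0.7×18.
t* = 0.7×18/0.30 = 42 min.

42.00 min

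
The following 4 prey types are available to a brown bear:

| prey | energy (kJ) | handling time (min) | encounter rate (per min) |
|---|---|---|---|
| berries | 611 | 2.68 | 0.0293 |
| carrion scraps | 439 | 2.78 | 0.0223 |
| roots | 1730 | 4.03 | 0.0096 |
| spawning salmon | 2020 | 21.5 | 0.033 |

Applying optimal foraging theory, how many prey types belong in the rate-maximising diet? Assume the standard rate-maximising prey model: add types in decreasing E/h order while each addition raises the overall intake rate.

4

Rank by E/h (kJ/min): roots 429, berries 228, carrion scraps 158, spawning salmon 94. Include each in turn until the next type's E/h falls below the running intake rate.
Rate on top 1: 15.99. berries: 228 > 15.99 → include.
Rate on top 2: 30.89. carrion scraps: 158 > 30.89 → include.
Rate on top 3: 37.57. spawning salmon: 94 > 37.57 → include.
Optimal diet: roots, berries, carrion scraps, spawning salmon — 4 of 4 types.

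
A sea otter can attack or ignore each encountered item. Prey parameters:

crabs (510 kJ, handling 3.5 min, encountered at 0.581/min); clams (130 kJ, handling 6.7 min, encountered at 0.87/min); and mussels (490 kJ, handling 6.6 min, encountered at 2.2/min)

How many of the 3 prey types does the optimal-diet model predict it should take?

1

Rank by E/h (kJ/min): crabs 146, mussels 74.2, clams 19.4. Include each in turn until the next type's E/h falls below the running intake rate.
Rate on top 1: 97.68. mussels: 74.2 < 97.68 → exclude; stop.
Optimal diet: crabs — 1 of 3 types.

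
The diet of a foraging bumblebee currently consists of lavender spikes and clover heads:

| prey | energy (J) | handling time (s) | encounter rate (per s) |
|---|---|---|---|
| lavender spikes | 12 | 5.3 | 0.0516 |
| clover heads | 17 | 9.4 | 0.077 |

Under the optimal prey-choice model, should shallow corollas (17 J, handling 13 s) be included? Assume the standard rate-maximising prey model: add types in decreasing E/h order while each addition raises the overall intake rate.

On lavender spikes and clover heads alone, R = ΣλE/(1+Σλh) = 1.928/1.997 = 0.9654 J/s.
shallow corollas: E/h = 17/13 = 1.308 J/s.
1.308 > 0.9654, so adding shallow corollas raises the average — include it.

Yes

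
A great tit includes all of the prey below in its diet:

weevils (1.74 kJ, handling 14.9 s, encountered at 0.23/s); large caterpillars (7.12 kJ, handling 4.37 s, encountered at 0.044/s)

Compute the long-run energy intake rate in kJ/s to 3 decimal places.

0.154 kJ/s

R = (0.23×1.74 + 0.044×7.12) / (1 + 0.23×14.9 + 0.044×4.37) = 0.7135/4.619 = 0.1545 kJ/s.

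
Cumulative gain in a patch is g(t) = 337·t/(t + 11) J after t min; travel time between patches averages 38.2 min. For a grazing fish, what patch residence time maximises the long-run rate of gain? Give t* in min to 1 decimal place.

20.5 min

By the marginal value theorem, leave when the instantaneous gain rate g'(t) equals the habitat-wide average g(t)/(T + t).
g'(t) = 337·11/(t + 11)². Setting 337·11/(t+11)² = 337t/[(t+11)(38.2+t)] gives 11(38.2+t) = t(t+11), so t² = 11×38.2 = 420.2.
t* = √420.2 = 20.5 min.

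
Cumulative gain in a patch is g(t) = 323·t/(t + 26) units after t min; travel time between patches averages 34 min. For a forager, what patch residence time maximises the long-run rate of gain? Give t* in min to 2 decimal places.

29.73 min

By the marginal value theorem, leave when the instantaneous gain rate g'(t) equals the habitat-wide average g(t)/(T + t).
g'(t) = 323·26/(t + 26)². Setting 323·26/(t+26)² = 323t/[(t+26)(34+t)] gives 26(34+t) = t(t+26), so t² = 26×34 = 884.
t* = √884 = 29.73 min.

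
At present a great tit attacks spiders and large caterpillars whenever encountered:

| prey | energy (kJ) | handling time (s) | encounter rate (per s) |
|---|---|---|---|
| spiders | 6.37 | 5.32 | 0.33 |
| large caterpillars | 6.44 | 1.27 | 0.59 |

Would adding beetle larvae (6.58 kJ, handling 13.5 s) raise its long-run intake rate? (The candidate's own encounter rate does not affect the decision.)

No

On spiders and large caterpillars alone, R = ΣλE/(1+Σλh) = 5.902/3.505 = 1.684 kJ/s.
Profitability of beetle larvae: 6.58/13.5 = 0.4874 kJ/s.
0.4874 < 1.684, so adding beetle larvae would lower the average — exclude it.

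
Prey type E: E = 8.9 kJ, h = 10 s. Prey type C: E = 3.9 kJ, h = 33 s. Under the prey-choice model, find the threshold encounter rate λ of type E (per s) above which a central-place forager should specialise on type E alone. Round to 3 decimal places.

0.015 per s

Drop type C once their profitability E₂/h₂ falls below the rate achievable on type E alone: E₂/h₂ = λE₁/(1 + λh₁).
Solve for λ: λE₁h₂ = E₂(1 + λh₁) → λ(E₁h₂ − E₂h₁) = E₂ → λ = E₂/(E₁h₂ − E₂h₁).
λ = 3.9/(8.9×33 − 3.9×10) = 3.9/254.7 = 0.01531 per s.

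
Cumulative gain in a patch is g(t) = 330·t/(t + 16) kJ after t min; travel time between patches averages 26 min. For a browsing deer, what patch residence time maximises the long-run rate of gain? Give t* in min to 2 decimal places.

Optimal t* satisfies g'(t*) = g(t*)/(T + t*).
g'(t) = 330·16/(t + 16)². Setting 330·16/(t+16)² = 330t/[(t+16)(26+t)] gives 16(26+t) = t(t+16), so t² = 16×26 = 416.
t* = √416 = 20.4 min.

20.40 min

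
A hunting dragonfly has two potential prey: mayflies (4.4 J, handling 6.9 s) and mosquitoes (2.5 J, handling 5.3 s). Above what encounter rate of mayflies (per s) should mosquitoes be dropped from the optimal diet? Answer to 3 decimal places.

Drop mosquitoes once their profitability E₂/h₂ falls below the rate achievable on mayflies alone: E₂/h₂ = λE₁/(1 + λh₁).
Solve for λ: λE₁h₂ = E₂(1 + λh₁) → λ(E₁h₂ − E₂h₁) = E₂ → λ = E₂/(E₁h₂ − E₂h₁).
λ = 2.5/(4.4×5.3 − 2.5×6.9) = 2.5/6.07 = 0.4119 per s.

0.412 per s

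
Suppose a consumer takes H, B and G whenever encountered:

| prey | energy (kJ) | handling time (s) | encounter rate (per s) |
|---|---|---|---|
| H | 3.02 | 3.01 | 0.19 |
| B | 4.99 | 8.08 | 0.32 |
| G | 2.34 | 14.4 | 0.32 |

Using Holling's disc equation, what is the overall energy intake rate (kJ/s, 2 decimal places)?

R = Σλ_iE_i / (1 + Σλ_ih_i)
Numerator: 0.19×3.02 + 0.32×4.99 + 0.32×2.34 = 2.919
Denominator: 1 + 0.19×3.01 + 0.32×8.08 + 0.32×14.4 = 8.765
R = 2.919/8.765 = 0.3331 kJ/s

0.33 kJ/s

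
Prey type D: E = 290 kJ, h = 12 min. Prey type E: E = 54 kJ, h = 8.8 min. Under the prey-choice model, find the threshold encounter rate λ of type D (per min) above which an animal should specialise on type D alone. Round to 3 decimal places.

0.028 per min

Drop type E once their profitability E₂/h₂ falls below the rate achievable on type D alone: E₂/h₂ = λE₁/(1 + λh₁).
Solve for λ: λE₁h₂ = E₂(1 + λh₁) → λ(E₁h₂ − E₂h₁) = E₂ → λ = E₂/(E₁h₂ − E₂h₁).
λ = 54/(290×8.8 − 54×12) = 54/1904 = 0.02836 per min.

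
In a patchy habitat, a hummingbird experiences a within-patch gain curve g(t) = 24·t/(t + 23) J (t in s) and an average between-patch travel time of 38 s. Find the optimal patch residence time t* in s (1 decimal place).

By the marginal value theorem, leave when the instantaneous gain rate g'(t) equals the habitat-wide average g(t)/(T + t).
g'(t) = 24·23/(t + 23)². Setting 24·23/(t+23)² = 24t/[(t+23)(38+t)] gives 23(38+t) = t(t+23), so t² = 23×38 = 874.
t* = √874 = 29.56 s.

29.6 s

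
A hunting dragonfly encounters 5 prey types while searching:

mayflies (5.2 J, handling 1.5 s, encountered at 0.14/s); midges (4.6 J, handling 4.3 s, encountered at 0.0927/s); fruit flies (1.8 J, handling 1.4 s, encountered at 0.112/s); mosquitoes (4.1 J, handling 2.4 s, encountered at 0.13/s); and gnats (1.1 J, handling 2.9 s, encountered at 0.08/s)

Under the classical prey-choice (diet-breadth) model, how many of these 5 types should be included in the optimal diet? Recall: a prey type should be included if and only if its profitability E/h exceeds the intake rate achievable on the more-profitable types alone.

4

Profitabilities (E/h, J/s): mayflies 3.47, mosquitoes 1.71, fruit flies 1.29, midges 1.07, gnats 0.379. Add prey in this order while the next type's profitability exceeds the intake rate on those already taken.
Rate on top 1: 0.6017. mosquitoes: 1.71 > 0.6017 → include.
Rate on top 2: 0.8285. fruit flies: 1.29 > 0.8285 → include.
Rate on top 3: 0.8712. midges: 1.07 > 0.8712 → include.
Rate on top 4: 0.9093. gnats: 0.379 < 0.9093 → exclude; stop.
Optimal diet: mayflies, mosquitoes, fruit flies, midges — 4 of 5 types.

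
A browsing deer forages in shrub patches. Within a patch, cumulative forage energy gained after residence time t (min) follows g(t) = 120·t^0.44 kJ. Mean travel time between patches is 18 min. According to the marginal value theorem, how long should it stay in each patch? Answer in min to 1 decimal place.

14.1 min

Optimal t* satisfies g'(t*) = g(t*)/(T + t*).
g'(t) = 0.44·120·t^-0.56. Setting 0.44·120·t^-0.56 = 120·t^0.44/(18+t) gives 0.44(18+t) = t, so 0.56·t = 0.44×18.
t* = 0.44×18/0.56 = 14.14 min.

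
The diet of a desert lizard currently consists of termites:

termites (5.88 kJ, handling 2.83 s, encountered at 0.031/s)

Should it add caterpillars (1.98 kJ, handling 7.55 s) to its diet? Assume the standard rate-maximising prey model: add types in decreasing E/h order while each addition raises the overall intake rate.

Intake rate on the current diet: R = (0.031×5.88) / (1 + 0.031×2.83) = 0.1823/1.088 = 0.1676 kJ/s.
caterpillars: E/h = 1.98/7.55 = 0.2623 kJ/s.
0.2623 > 0.1676, so adding caterpillars raises the average — include it.

Yes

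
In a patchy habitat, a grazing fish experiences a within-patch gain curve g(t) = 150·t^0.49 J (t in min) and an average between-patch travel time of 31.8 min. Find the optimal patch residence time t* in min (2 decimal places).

30.55 min

By the marginal value theorem, leave when the instantaneous gain rate g'(t) equals the habitat-wide average g(t)/(T + t).
g'(t) = 0.49·150·t^-0.51. Setting 0.49·150·t^-0.51 = 150·t^0.49/(31.8+t) gives 0.49(31.8+t) = t, so 0.51·t = 0.49×31.8.
t* = 0.49×31.8/0.51 = 30.55 min.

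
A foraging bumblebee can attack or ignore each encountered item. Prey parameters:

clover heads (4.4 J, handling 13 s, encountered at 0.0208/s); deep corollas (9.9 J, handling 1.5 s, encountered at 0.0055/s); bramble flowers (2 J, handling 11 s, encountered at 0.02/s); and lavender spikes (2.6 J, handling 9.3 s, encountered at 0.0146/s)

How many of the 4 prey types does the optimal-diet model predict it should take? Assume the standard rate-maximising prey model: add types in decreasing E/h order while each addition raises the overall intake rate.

Profitabilities (E/h, J/s): deep corollas 6.6, clover heads 0.338, lavender spikes 0.28, bramble flowers 0.182. Add prey in this order while the next type's profitability exceeds the intake rate on those already taken.
Rate on top 1: 0.054. clover heads: 0.338 > 0.054 → include.
Rate on top 2: 0.1142. lavender spikes: 0.28 > 0.1142 → include.
Rate on top 3: 0.13. bramble flowers: 0.182 > 0.13 → include.
Optimal diet: deep corollas, clover heads, lavender spikes, bramble flowers — 4 of 4 types.

4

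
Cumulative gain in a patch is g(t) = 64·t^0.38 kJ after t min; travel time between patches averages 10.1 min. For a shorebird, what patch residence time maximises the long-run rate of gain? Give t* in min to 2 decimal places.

6.19 min

Optimal t* satisfies g'(t*) = g(t*)/(T + t*).
g'(t) = 0.38·64·t^-0.62. Setting 0.38·64·t^-0.62 = 64·t^0.38/(10.1+t) gives 0.38(10.1+t) = t, so 0.62·t = 0.38×10.1.
t* = 0.38×10.1/0.62 = 6.19 min.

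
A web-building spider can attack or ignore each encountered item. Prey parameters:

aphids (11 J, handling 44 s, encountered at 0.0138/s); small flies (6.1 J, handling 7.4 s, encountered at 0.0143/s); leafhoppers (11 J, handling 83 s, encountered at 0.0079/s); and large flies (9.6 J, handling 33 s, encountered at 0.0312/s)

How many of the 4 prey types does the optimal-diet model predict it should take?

3

Rank by E/h (J/s): small flies 0.824, large flies 0.291, aphids 0.25, leafhoppers 0.133. Include each in turn until the next type's E/h falls below the running intake rate.
Rate on top 1: 0.07888. large flies: 0.291 > 0.07888 → include.
Rate on top 2: 0.1811. aphids: 0.25 > 0.1811 → include.
Rate on top 3: 0.1964. leafhoppers: 0.133 < 0.1964 → exclude; stop.
Optimal diet: small flies, large flies, aphids — 3 of 4 types.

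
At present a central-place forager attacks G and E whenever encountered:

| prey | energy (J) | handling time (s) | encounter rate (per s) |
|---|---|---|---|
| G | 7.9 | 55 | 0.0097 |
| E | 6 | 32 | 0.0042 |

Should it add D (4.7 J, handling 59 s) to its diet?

Yes

On G and E alone, R = ΣλE/(1+Σλh) = 0.1018/1.668 = 0.06105 J/s.
Profitability of D: 4.7/59 = 0.07966 J/s.
0.07966 > 0.06105, so adding D raises the average — include it.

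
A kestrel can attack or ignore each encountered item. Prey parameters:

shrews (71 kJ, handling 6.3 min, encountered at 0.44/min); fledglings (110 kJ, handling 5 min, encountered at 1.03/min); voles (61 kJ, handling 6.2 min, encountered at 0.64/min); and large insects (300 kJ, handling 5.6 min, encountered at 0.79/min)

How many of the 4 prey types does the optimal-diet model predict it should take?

1

Profitabilities (E/h, kJ/min): large insects 53.6, fledglings 22, shrews 11.3, voles 9.84. Add prey in this order while the next type's profitability exceeds the intake rate on those already taken.
Rate on top 1: 43.69. fledglings: 22 < 43.69 → exclude; stop.
Optimal diet: large insects — 1 of 4 types.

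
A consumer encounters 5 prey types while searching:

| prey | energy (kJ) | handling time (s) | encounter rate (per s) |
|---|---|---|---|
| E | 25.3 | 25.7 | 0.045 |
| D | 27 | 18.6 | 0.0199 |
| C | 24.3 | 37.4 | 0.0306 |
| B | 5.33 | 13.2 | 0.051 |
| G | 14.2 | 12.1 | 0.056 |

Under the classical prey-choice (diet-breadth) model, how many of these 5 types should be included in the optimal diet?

Rank by E/h (kJ/s): D 1.45, G 1.17, E 0.984, C 0.65, B 0.404. Include each in turn until the next type's E/h falls below the running intake rate.
Rate on top 1: 0.3921. G: 1.17 > 0.3921 → include.
Rate on top 2: 0.6507. E: 0.984 > 0.6507 → include.
Rate on top 3: 0.7712. C: 0.65 < 0.7712 → exclude; stop.
Optimal diet: D, G, E — 3 of 5 types.

3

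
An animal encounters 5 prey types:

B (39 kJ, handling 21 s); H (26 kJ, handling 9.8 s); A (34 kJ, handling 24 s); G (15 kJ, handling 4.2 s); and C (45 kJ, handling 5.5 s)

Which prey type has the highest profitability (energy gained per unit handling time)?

C

In descending order of E/h:
C: 45/5.5 = 8.18 kJ/s
G: 15/4.2 = 3.57 kJ/s
H: 26/9.8 = 2.65 kJ/s
B: 39/21 = 1.86 kJ/s
A: 34/24 = 1.42 kJ/s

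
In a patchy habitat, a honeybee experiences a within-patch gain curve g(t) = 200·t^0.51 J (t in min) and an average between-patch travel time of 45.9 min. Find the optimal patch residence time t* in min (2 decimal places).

47.77 min

Optimal t* satisfies g'(t*) = g(t*)/(T + t*).
g'(t) = 0.51·200·t^-0.49. Setting 0.51·200·t^-0.49 = 200·t^0.51/(45.9+t) gives 0.51(45.9+t) = t, so 0.49·t = 0.51×45.9.
t* = 0.51×45.9/0.49 = 47.77 min.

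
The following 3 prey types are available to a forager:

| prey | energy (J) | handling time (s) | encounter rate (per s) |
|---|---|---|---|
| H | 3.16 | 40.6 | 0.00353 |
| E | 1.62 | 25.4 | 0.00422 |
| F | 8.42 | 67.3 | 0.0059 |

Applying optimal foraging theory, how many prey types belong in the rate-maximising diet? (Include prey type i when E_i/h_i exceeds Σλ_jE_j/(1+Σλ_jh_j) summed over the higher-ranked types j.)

Rank by E/h (J/s): F 0.125, H 0.0778, E 0.0638. Include each in turn until the next type's E/h falls below the running intake rate.
Rate on top 1: 0.03556. H: 0.0778 > 0.03556 → include.
Rate on top 2: 0.03949. E: 0.0638 > 0.03949 → include.
Optimal diet: F, H, E — 3 of 3 types.

3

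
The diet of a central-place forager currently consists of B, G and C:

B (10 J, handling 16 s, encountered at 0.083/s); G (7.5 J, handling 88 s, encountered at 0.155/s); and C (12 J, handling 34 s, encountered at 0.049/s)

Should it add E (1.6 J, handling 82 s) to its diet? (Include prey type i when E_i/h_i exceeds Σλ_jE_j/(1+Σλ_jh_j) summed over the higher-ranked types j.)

Current rate: (0.083×10 + 0.155×7.5 + 0.049×12)/(1 + 0.083×16 + 0.155×88 + 0.049×34) = 0.1463 J/s.
E: E/h = 1.6/82 = 0.01951 J/s.
0.01951 < 0.1463, so adding E would lower the average — exclude it.

No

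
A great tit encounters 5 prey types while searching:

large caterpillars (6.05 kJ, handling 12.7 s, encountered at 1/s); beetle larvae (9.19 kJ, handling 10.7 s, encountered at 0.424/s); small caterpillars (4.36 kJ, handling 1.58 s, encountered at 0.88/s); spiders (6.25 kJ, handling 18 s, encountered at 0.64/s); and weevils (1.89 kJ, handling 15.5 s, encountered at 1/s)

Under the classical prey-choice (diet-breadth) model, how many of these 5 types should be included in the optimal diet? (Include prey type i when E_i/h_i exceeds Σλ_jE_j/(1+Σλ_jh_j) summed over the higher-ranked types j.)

Profitabilities (E/h, kJ/s): small caterpillars 2.76, beetle larvae 0.859, large caterpillars 0.476, spiders 0.347, weevils 0.122. Add prey in this order while the next type's profitability exceeds the intake rate on those already taken.
Rate on top 1: 1.605. beetle larvae: 0.859 < 1.605 → exclude; stop.
Optimal diet: small caterpillars — 1 of 5 types.

1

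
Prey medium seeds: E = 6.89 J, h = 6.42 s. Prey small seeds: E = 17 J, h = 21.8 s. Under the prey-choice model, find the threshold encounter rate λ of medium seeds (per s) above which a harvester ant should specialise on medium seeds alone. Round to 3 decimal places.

At the threshold, the rate on medium seeds alone equals the profitability of small seeds: λ·6.89/(1 + λ·6.42) = 17/21.8 = 0.7798.
Rearranging, λ(6.89 − 0.7798×6.42) = 0.7798, so λ = 0.7798/1.884 = 0.414 per s.

0.414 per s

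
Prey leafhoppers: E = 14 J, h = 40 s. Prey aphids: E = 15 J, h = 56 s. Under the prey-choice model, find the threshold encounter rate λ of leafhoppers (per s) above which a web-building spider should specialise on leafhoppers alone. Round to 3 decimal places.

At the threshold, the rate on leafhoppers alone equals the profitability of aphids: λ·14/(1 + λ·40) = 15/56 = 0.2679.
Rearranging, λ(14 − 0.2679×40) = 0.2679, so λ = 0.2679/3.286 = 0.08152 per s.

0.082 per s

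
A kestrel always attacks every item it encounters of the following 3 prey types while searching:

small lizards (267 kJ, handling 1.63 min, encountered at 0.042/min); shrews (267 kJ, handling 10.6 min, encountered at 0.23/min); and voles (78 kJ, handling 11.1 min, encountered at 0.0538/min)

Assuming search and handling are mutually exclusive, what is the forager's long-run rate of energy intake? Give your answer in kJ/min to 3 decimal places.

18.720 kJ/min

R = Σλ_iE_i / (1 + Σλ_ih_i)
Numerator: 0.042×267 + 0.23×267 + 0.0538×78 = 76.82
Denominator: 1 + 0.042×1.63 + 0.23×10.6 + 0.0538×11.1 = 4.104
R = 76.82/4.104 = 18.72 kJ/min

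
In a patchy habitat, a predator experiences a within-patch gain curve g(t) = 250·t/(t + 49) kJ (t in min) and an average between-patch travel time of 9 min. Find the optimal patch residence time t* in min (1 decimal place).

21.0 min

Optimal t* satisfies g'(t*) = g(t*)/(T + t*).
g'(t) = 250·49/(t + 49)². Setting 250·49/(t+49)² = 250t/[(t+49)(9+t)] gives 49(9+t) = t(t+49), so t² = 49×9 = 441.
t* = √441 = 21 min.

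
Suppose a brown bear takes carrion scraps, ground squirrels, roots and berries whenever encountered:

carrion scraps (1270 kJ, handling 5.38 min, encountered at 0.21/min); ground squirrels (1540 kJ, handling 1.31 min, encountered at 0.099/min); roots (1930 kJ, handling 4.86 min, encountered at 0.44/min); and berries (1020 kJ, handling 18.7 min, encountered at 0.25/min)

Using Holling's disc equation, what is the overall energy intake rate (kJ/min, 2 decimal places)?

167.90 kJ/min

Energy encountered per unit search time: 0.21×1270 + 0.099×1540 + 0.44×1930 + 0.25×1020 = 1523 kJ/min.
Handling time per unit search time: 0.21×5.38 + 0.099×1.31 + 0.44×4.86 + 0.25×18.7 = 8.073.
Rate = 1523/(1 + 8.073) = 167.9 kJ/min.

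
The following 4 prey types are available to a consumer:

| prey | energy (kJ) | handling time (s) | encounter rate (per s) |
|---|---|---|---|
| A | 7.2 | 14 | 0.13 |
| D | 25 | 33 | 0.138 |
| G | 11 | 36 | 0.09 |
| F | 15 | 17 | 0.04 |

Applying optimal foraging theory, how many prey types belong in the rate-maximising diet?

2

Rank by E/h (kJ/s): F 0.882, D 0.758, A 0.514, G 0.306. Include each in turn until the next type's E/h falls below the running intake rate.
Rate on top 1: 0.3571. D: 0.758 > 0.3571 → include.
Rate on top 2: 0.6497. A: 0.514 < 0.6497 → exclude; stop.
Optimal diet: F, D — 2 of 4 types.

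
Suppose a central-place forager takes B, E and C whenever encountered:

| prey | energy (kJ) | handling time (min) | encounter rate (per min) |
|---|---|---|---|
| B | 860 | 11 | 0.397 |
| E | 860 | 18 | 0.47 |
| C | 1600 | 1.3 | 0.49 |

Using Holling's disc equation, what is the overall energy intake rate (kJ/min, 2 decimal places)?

105.75 kJ/min

R = (0.397×860 + 0.47×860 + 0.49×1600) / (1 + 0.397×11 + 0.47×18 + 0.49×1.3) = 1530/14.46 = 105.8 kJ/min.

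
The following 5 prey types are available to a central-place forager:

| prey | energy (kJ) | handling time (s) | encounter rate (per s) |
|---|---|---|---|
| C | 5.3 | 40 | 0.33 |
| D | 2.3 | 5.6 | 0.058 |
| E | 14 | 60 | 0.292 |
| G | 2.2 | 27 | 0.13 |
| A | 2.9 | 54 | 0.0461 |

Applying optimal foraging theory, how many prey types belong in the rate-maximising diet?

2

E/h in descending order: D 0.411, E 0.233, C 0.133, G 0.0815, A 0.0537 kJ/s. The optimal diet is the largest prefix of this list for which every included type satisfies E_i/h_i > R on the types above it.
Rate on top 1: 0.1007. E: 0.233 > 0.1007 → include.
Rate on top 2: 0.224. C: 0.133 < 0.224 → exclude; stop.
Optimal diet: D, E — 2 of 5 types.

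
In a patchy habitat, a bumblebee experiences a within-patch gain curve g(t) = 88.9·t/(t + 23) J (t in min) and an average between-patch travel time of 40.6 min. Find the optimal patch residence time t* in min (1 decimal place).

Optimal t* satisfies g'(t*) = g(t*)/(T + t*).
g'(t) = 88.9·23/(t + 23)². Setting 88.9·23/(t+23)² = 88.9t/[(t+23)(40.6+t)] gives 23(40.6+t) = t(t+23), so t² = 23×40.6 = 933.8.
t* = √933.8 = 30.56 min.

30.6 min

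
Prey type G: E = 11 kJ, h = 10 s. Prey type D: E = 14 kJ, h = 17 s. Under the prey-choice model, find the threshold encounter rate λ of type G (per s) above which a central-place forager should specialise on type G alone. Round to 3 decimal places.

The zero-one rule: include type D iff E₂/h₂ > λE₁/(1+λh₁). Equality gives the switch point.
λE₁h₂ = E₂ + λE₂h₁ ⇒ λ = E₂/(E₁h₂ − E₂h₁) = 14/(187 − 140) = 0.2979 per s.

0.298 per s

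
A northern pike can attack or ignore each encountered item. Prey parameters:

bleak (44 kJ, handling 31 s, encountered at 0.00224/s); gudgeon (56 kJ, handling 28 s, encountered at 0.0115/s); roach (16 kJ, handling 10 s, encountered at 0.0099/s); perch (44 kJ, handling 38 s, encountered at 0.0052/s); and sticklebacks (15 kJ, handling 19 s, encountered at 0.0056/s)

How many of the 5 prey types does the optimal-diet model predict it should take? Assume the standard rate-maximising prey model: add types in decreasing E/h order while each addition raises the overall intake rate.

E/h in descending order: gudgeon 2, roach 1.6, bleak 1.42, perch 1.16, sticklebacks 0.789 kJ/s. The optimal diet is the largest prefix of this list for which every included type satisfies E_i/h_i > R on the types above it.
Rate on top 1: 0.4871. roach: 1.6 > 0.4871 → include.
Rate on top 2: 0.5647. bleak: 1.42 > 0.5647 → include.
Rate on top 3: 0.6045. perch: 1.16 > 0.6045 → include.
Rate on top 4: 0.6693. sticklebacks: 0.789 > 0.6693 → include.
Optimal diet: gudgeon, roach, bleak, perch, sticklebacks — 5 of 5 types.

5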